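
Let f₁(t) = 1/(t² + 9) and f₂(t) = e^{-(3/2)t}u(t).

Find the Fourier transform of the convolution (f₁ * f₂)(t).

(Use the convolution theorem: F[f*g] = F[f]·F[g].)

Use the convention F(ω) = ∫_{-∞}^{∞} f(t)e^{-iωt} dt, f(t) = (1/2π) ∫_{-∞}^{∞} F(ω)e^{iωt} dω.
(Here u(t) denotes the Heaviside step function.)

F[f₁*f₂](ω) = \frac{2 \pi e^{- 3 \left|{\omega}\right|}}{3 \left(2 i \omega + 3\right)}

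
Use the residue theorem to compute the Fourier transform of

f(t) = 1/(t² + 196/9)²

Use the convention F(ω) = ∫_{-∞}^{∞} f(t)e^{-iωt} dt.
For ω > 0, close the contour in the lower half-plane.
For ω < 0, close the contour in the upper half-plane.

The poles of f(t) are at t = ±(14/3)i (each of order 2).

Let g(z) = f(z)e^{-iωz}; for large |z| the factor e^{-iωz} decays in the lower half-plane when ω > 0 and in the upper half-plane when ω < 0.

Case ω > 0 (lower half-plane, clockwise contour ⇒ F(ω) = -2πi·ΣRes):
  Res_{z = - \frac{14 i}{3}} g(z) = \frac{9 i \left(14 \omega + 3\right) e^{- \frac{14 \omega}{3}}}{10976} (pole of order 2)
  F(ω) = -2πi·ΣRes = \frac{9 \pi \left(14 \omega + 3\right) e^{- \frac{14 \omega}{3}}}{5488}

Case ω < 0 (upper half-plane, counterclockwise contour ⇒ F(ω) = +2πi·ΣRes):
  Res_{z = \frac{14 i}{3}} g(z) = \frac{9 i \left(14 \omega - 3\right) e^{\frac{14 \omega}{3}}}{10976} (pole of order 2)
  F(ω) = 2πi·ΣRes = \frac{9 \pi \left(3 - 14 \omega\right) e^{\frac{14 \omega}{3}}}{5488}

Both cases combine into a single formula in |ω|:

F(ω) = \frac{9 \pi \left(14 \left|{\omega}\right| + 3\right) e^{- \frac{14 \left|{\omega}\right|}{3}}}{5488}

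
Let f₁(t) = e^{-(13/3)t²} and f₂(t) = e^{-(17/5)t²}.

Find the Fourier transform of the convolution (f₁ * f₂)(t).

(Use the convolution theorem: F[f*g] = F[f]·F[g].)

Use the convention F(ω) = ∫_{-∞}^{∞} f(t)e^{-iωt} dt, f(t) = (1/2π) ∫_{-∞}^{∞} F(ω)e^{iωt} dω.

F[f₁*f₂](ω) = \frac{\sqrt{3315} \pi e^{- \frac{29 \omega^{2}}{221}}}{221}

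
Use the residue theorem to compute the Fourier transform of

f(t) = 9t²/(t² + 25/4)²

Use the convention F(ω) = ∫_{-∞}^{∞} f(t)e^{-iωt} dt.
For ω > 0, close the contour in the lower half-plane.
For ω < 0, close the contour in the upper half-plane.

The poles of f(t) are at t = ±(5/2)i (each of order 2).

Let g(z) = f(z)e^{-iωz}; for large |z| the factor e^{-iωz} decays in the lower half-plane when ω > 0 and in the upper half-plane when ω < 0.

Case ω > 0 (lower half-plane, clockwise contour ⇒ F(ω) = -2πi·ΣRes):
  Res_{z = - \frac{5 i}{2}} g(z) = \frac{9 i \left(2 - 5 \omega\right) e^{- \frac{5 \omega}{2}}}{20} (pole of order 2)
  F(ω) = -2πi·ΣRes = \frac{9 \pi \left(2 - 5 \omega\right) e^{- \frac{5 \omega}{2}}}{10}

Case ω < 0 (upper half-plane, counterclockwise contour ⇒ F(ω) = +2πi·ΣRes):
  Res_{z = \frac{5 i}{2}} g(z) = \frac{9 i \left(- 5 \omega - 2\right) e^{\frac{5 \omega}{2}}}{20} (pole of order 2)
  F(ω) = 2πi·ΣRes = \frac{9 \pi \left(5 \omega + 2\right) e^{\frac{5 \omega}{2}}}{10}

Both cases combine into a single formula in |ω|:

F(ω) = \frac{9 \pi \left(2 - 5 \left|{\omega}\right|\right) e^{- \frac{5 \left|{\omega}\right|}{2}}}{10}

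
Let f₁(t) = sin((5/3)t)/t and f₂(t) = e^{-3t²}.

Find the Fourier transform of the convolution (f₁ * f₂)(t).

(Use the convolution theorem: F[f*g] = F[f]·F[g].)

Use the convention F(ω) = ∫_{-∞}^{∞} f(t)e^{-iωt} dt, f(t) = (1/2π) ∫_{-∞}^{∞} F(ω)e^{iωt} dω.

F[f₁*f₂](ω) = \begin{cases} \frac{\sqrt{3} \pi^{\frac{3}{2}} e^{- \frac{\omega^{2}}{12}}}{3} & \text{for}\: \omega > - \frac{5}{3} \wedge \omega < \frac{5}{3} \\0 & \text{otherwise} \end{cases}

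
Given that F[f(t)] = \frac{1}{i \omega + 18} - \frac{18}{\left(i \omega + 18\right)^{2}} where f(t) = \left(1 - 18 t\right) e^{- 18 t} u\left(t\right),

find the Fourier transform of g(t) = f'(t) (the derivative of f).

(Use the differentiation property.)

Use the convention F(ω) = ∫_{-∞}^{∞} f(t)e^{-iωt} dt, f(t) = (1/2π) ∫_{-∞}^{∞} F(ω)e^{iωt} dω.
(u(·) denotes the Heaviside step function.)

F[g](ω) = \frac{\omega^{2}}{\omega^{2} - 36 i \omega - 324}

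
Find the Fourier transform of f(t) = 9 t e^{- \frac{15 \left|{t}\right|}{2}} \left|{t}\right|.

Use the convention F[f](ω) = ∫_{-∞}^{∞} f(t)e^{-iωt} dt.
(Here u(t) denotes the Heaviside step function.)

F(ω) = \frac{576 i \omega \left(4 \omega^{2} - 675\right)}{\left(4 \omega^{2} + 225\right)^{3}}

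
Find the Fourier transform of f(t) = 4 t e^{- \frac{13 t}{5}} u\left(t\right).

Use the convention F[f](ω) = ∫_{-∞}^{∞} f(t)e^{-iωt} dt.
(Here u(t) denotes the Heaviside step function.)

F(ω) = \frac{100}{\left(5 i \omega + 13\right)^{2}}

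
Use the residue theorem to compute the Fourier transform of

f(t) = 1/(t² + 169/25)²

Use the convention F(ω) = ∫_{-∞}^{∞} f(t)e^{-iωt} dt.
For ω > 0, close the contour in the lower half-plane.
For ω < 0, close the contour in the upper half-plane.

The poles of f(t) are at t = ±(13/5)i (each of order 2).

Let g(z) = f(z)e^{-iωz}; for large |z| the factor e^{-iωz} decays in the lower half-plane when ω > 0 and in the upper half-plane when ω < 0.

Case ω > 0 (lower half-plane, clockwise contour ⇒ F(ω) = -2πi·ΣRes):
  Res_{z = - \frac{13 i}{5}} g(z) = \frac{25 i \left(13 \omega + 5\right) e^{- \frac{13 \omega}{5}}}{8788} (pole of order 2)
  F(ω) = -2πi·ΣRes = \frac{25 \pi \left(13 \omega + 5\right) e^{- \frac{13 \omega}{5}}}{4394}

Case ω < 0 (upper half-plane, counterclockwise contour ⇒ F(ω) = +2πi·ΣRes):
  Res_{z = \frac{13 i}{5}} g(z) = \frac{25 i \left(13 \omega - 5\right) e^{\frac{13 \omega}{5}}}{8788} (pole of order 2)
  F(ω) = 2πi·ΣRes = \frac{25 \pi \left(5 - 13 \omega\right) e^{\frac{13 \omega}{5}}}{4394}

Both cases combine into a single formula in |ω|:

F(ω) = \frac{25 \pi \left(13 \left|{\omega}\right| + 5\right) e^{- \frac{13 \left|{\omega}\right|}{5}}}{4394}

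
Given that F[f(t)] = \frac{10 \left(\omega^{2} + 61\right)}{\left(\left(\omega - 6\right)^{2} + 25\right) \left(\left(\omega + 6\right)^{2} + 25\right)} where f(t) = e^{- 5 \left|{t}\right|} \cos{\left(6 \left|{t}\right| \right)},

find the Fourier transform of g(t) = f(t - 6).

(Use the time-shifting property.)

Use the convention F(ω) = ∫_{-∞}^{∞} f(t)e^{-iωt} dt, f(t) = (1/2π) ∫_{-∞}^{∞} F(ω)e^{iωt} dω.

F[g](ω) = \frac{10 \left(\omega^{2} + 61\right) e^{- 6 i \omega}}{\omega^{4} - 22 \omega^{2} + 3721}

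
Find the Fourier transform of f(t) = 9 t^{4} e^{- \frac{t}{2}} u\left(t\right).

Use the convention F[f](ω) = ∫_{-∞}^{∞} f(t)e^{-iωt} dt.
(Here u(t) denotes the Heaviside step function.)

F(ω) = \frac{6912}{\left(2 i \omega + 1\right)^{5}}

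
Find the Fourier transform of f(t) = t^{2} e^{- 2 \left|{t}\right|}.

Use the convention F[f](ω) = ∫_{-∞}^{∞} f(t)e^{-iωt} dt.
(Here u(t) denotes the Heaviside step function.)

F(ω) = \frac{8 \left(4 - 3 \omega^{2}\right)}{\left(\omega^{2} + 4\right)^{3}}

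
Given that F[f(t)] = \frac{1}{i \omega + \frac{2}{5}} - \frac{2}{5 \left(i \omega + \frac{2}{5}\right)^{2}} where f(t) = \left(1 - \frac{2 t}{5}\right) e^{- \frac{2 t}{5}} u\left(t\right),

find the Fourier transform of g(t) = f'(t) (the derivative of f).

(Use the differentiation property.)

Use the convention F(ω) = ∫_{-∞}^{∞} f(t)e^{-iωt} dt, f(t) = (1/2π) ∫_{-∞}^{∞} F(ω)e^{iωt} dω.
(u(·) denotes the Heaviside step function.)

F[g](ω) = \frac{25 \omega^{2}}{25 \omega^{2} - 20 i \omega - 4}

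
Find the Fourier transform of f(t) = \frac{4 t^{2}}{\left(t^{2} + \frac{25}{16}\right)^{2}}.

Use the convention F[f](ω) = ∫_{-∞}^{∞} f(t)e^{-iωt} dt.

F(ω) = \frac{2 \pi \left(4 - 5 \left|{\omega}\right|\right) e^{- \frac{5 \left|{\omega}\right|}{4}}}{5}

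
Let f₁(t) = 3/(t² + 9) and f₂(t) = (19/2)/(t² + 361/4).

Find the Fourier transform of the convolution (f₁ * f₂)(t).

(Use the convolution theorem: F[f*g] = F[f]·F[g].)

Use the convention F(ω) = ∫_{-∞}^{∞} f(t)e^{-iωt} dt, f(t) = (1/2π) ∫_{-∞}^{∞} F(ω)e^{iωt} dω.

F[f₁*f₂](ω) = \pi^{2} e^{- \frac{25 \left|{\omega}\right|}{2}}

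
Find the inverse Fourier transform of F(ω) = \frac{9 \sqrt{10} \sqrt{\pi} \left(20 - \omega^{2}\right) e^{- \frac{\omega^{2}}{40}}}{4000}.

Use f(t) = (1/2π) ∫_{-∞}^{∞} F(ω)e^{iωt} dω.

f(t) = 9 t^{2} e^{- 10 t^{2}}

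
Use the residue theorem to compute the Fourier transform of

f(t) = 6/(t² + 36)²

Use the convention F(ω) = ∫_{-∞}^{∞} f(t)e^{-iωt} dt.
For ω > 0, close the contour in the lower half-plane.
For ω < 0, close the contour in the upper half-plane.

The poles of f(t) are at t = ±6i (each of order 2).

Let g(z) = f(z)e^{-iωz}; for large |z| the factor e^{-iωz} decays in the lower half-plane when ω > 0 and in the upper half-plane when ω < 0.

Case ω > 0 (lower half-plane, clockwise contour ⇒ F(ω) = -2πi·ΣRes):
  Res_{z = - 6 i} g(z) = \frac{i \left(6 \omega + 1\right) e^{- 6 \omega}}{144} (pole of order 2)
  F(ω) = -2πi·ΣRes = \frac{\pi \left(6 \omega + 1\right) e^{- 6 \omega}}{72}

Case ω < 0 (upper half-plane, counterclockwise contour ⇒ F(ω) = +2πi·ΣRes):
  Res_{z = 6 i} g(z) = \frac{i \left(6 \omega - 1\right) e^{6 \omega}}{144} (pole of order 2)
  F(ω) = 2πi·ΣRes = \frac{\pi \left(1 - 6 \omega\right) e^{6 \omega}}{72}

Both cases combine into a single formula in |ω|:

F(ω) = \frac{\pi \left(6 \left|{\omega}\right| + 1\right) e^{- 6 \left|{\omega}\right|}}{72}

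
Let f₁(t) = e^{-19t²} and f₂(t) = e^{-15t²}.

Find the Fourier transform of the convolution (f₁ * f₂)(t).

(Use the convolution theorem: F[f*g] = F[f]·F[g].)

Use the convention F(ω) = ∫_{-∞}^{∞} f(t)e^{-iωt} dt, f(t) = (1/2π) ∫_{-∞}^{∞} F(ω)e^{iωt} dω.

F[f₁*f₂](ω) = \frac{\sqrt{285} \pi e^{- \frac{17 \omega^{2}}{570}}}{285}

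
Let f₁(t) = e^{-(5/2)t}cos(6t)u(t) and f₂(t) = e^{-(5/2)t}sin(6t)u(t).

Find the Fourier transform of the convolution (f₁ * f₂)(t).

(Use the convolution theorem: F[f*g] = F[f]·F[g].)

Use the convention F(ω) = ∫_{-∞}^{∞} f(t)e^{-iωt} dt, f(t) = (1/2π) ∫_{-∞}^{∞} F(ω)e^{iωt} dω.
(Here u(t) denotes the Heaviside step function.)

F[f₁*f₂](ω) = \frac{48 \left(2 i \omega + 5\right)}{\left(\left(2 i \omega + 5\right)^{2} + 144\right)^{2}}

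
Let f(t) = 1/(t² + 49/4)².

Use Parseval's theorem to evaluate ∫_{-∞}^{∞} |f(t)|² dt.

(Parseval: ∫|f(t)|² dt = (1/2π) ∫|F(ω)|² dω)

∫|f(t)|² dt = \frac{40 \pi}{823543}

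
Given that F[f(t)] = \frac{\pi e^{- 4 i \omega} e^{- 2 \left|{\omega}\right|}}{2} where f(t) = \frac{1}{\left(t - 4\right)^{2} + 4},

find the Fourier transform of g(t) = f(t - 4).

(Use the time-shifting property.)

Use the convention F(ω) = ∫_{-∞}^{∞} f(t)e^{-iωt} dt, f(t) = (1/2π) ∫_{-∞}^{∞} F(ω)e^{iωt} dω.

F[g](ω) = \frac{\pi e^{- 8 i \omega - 2 \left|{\omega}\right|}}{2}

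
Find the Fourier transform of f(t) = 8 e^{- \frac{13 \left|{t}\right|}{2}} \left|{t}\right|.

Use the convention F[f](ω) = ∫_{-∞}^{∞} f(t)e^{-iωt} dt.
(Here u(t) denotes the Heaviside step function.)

F(ω) = \frac{64 \left(169 - 4 \omega^{2}\right)}{\left(4 \omega^{2} + 169\right)^{2}}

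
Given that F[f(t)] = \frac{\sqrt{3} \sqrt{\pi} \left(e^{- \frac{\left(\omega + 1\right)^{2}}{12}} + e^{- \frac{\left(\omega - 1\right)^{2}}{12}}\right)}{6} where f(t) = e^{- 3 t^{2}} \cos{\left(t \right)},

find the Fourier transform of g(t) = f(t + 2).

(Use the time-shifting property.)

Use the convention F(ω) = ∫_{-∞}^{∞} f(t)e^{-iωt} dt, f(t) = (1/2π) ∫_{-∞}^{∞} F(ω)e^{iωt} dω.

F[g](ω) = \frac{\sqrt{3} \sqrt{\pi} \left(e^{\frac{\omega}{3}} + 1\right) e^{- \frac{\omega^{2}}{12} - \frac{\omega}{6} + 2 i \omega - \frac{1}{12}}}{6}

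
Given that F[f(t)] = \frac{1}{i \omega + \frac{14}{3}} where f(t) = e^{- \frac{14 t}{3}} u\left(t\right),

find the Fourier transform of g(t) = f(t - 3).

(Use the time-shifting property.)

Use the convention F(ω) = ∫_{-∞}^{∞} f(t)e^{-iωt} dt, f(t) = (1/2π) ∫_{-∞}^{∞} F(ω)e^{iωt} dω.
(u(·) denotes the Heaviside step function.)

F[g](ω) = \frac{3 e^{- 3 i \omega}}{3 i \omega + 14}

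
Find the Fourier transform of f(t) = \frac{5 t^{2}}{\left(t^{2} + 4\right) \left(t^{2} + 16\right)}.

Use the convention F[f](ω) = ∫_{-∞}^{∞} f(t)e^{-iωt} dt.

F(ω) = \frac{5 \pi \left(2 - e^{2 \left|{\omega}\right|}\right) e^{- 4 \left|{\omega}\right|}}{6}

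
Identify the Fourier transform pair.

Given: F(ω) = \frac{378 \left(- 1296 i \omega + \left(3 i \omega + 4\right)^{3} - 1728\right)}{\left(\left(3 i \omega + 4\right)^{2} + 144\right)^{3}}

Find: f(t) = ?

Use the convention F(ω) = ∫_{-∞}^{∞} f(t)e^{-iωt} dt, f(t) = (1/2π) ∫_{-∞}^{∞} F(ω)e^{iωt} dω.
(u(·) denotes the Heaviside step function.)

f(t) = 7 t^{2} e^{- \frac{4 t}{3}} \cos{\left(4 t \right)} u\left(t\right)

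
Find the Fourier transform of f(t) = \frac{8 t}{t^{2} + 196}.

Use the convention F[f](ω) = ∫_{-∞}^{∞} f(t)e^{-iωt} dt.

F(ω) = - 8 i \pi e^{- 14 \left|{\omega}\right|} \operatorname{sign}{\left(\omega \right)}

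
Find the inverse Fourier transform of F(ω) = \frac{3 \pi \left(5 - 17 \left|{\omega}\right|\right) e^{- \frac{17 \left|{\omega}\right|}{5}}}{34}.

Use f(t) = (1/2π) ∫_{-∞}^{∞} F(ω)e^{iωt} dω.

f(t) = \frac{3 t^{2}}{\left(t^{2} + \frac{289}{25}\right)^{2}}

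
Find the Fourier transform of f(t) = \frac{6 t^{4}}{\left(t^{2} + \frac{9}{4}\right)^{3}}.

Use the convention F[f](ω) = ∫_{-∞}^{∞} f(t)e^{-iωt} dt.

F(ω) = \frac{3 \pi \left(3 \omega^{2} - 10 \left|{\omega}\right| + 4\right) e^{- \frac{3 \left|{\omega}\right|}{2}}}{8}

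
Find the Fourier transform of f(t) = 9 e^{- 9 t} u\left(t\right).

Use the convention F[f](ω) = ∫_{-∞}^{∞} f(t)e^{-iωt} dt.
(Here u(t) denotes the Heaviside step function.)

F(ω) = \frac{9}{i \omega + 9}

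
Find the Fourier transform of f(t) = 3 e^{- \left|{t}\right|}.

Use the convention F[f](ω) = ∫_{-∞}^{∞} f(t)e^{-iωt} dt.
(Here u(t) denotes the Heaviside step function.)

F(ω) = \frac{6}{\omega^{2} + 1}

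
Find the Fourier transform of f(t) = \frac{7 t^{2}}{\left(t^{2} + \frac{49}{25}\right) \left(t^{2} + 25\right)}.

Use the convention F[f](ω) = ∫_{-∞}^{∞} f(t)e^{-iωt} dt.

F(ω) = \frac{875 \pi e^{- 5 \left|{\omega}\right|}}{576} - \frac{245 \pi e^{- \frac{7 \left|{\omega}\right|}{5}}}{576}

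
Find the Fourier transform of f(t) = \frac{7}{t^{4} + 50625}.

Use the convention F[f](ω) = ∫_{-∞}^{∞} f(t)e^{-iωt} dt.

F(ω) = \frac{7 \pi e^{- \frac{15 \sqrt{2} \left|{\omega}\right|}{2}} \sin{\left(\frac{15 \sqrt{2} \left|{\omega}\right|}{2} + \frac{\pi}{4} \right)}}{3375}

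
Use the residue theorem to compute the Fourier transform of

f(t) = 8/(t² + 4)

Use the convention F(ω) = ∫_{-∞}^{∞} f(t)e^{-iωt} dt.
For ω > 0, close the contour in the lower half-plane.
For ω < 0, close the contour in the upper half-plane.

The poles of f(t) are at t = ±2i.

Let g(z) = f(z)e^{-iωz}; for large |z| the factor e^{-iωz} decays in the lower half-plane when ω > 0 and in the upper half-plane when ω < 0.

Case ω > 0 (lower half-plane, clockwise contour ⇒ F(ω) = -2πi·ΣRes):
  Res_{z = - 2 i} g(z) = 2 i e^{- 2 \omega}
  F(ω) = -2πi·ΣRes = 4 \pi e^{- 2 \omega}

Case ω < 0 (upper half-plane, counterclockwise contour ⇒ F(ω) = +2πi·ΣRes):
  Res_{z = 2 i} g(z) = - 2 i e^{2 \omega}
  F(ω) = 2πi·ΣRes = 4 \pi e^{2 \omega}

Both cases combine into a single formula in |ω|:

F(ω) = 4 \pi e^{- 2 \left|{\omega}\right|}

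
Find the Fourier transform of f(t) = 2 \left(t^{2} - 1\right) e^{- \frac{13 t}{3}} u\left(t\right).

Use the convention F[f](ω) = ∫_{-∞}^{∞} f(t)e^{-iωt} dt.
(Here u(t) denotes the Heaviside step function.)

F(ω) = \frac{6 \left(54 i \omega - \left(3 i \omega + 13\right)^{3} + 234\right)}{\left(3 i \omega + 13\right)^{4}}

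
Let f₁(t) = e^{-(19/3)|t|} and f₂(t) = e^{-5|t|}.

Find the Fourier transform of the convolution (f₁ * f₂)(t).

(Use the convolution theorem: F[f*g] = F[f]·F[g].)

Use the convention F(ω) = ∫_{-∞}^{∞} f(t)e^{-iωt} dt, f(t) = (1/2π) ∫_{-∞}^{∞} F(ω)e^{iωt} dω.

F[f₁*f₂](ω) = \frac{1140}{\left(\omega^{2} + 25\right) \left(9 \omega^{2} + 361\right)}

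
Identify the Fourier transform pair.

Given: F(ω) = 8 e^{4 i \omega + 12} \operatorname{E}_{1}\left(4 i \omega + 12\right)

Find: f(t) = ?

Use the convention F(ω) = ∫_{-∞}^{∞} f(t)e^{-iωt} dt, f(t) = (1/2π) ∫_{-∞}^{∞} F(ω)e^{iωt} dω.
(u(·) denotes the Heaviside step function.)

f(t) = \frac{8 e^{- 3 t} u\left(t\right)}{t + 4}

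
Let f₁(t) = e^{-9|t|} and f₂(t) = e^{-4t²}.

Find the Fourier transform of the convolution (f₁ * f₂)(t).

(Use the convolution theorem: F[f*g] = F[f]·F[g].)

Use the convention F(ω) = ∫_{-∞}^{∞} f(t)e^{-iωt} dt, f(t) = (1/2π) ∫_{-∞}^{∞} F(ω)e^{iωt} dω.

F[f₁*f₂](ω) = \frac{9 \sqrt{\pi} e^{- \frac{\omega^{2}}{16}}}{\omega^{2} + 81}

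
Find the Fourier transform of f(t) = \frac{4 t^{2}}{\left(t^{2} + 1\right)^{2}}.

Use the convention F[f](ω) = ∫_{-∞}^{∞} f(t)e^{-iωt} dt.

F(ω) = 2 \pi \left(1 - \left|{\omega}\right|\right) e^{- \left|{\omega}\right|}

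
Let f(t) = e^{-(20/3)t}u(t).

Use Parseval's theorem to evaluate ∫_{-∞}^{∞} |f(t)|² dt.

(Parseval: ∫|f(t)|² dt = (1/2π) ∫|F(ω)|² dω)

∫|f(t)|² dt = \frac{3}{40}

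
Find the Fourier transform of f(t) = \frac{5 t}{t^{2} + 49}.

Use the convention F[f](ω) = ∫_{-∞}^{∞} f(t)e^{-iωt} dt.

F(ω) = - 5 i \pi e^{- 7 \left|{\omega}\right|} \operatorname{sign}{\left(\omega \right)}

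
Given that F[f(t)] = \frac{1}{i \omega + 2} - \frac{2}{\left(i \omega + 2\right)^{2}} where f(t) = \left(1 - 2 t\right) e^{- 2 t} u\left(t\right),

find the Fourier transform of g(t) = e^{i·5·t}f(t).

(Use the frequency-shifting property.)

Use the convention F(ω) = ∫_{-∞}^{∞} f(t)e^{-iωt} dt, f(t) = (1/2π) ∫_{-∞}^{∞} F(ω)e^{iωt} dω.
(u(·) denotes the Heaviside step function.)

F[g](ω) = \frac{i \left(5 - \omega\right)}{\omega^{2} - 2 \omega \left(5 + 2 i\right) + 21 + 20 i}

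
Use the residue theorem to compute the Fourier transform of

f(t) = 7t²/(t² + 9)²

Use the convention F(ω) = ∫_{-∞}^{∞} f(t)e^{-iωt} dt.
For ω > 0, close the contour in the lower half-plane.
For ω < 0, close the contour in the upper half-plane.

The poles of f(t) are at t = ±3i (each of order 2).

Let g(z) = f(z)e^{-iωz}; for large |z| the factor e^{-iωz} decays in the lower half-plane when ω > 0 and in the upper half-plane when ω < 0.

Case ω > 0 (lower half-plane, clockwise contour ⇒ F(ω) = -2πi·ΣRes):
  Res_{z = - 3 i} g(z) = \frac{7 i \left(1 - 3 \omega\right) e^{- 3 \omega}}{12} (pole of order 2)
  F(ω) = -2πi·ΣRes = \frac{7 \pi \left(1 - 3 \omega\right) e^{- 3 \omega}}{6}

Case ω < 0 (upper half-plane, counterclockwise contour ⇒ F(ω) = +2πi·ΣRes):
  Res_{z = 3 i} g(z) = \frac{7 i \left(- 3 \omega - 1\right) e^{3 \omega}}{12} (pole of order 2)
  F(ω) = 2πi·ΣRes = \frac{7 \pi \left(3 \omega + 1\right) e^{3 \omega}}{6}

Both cases combine into a single formula in |ω|:

F(ω) = \frac{7 \pi \left(1 - 3 \left|{\omega}\right|\right) e^{- 3 \left|{\omega}\right|}}{6}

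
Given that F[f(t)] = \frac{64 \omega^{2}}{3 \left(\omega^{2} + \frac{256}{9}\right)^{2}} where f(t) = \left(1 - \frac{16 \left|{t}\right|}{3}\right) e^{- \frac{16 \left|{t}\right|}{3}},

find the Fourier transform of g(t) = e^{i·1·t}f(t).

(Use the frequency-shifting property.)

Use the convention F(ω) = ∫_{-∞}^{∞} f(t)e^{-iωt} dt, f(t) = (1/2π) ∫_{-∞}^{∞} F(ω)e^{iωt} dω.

F[g](ω) = \frac{1728 \left(\omega - 1\right)^{2}}{\left(9 \left(\omega - 1\right)^{2} + 256\right)^{2}}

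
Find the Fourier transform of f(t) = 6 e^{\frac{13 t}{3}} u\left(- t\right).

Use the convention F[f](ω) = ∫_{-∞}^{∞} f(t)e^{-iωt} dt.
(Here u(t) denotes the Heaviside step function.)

F(ω) = - \frac{18}{3 i \omega - 13}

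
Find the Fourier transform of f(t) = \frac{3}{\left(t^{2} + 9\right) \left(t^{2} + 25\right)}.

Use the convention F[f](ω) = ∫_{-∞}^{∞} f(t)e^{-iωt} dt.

F(ω) = \frac{\pi \left(5 e^{2 \left|{\omega}\right|} - 3\right) e^{- 5 \left|{\omega}\right|}}{80}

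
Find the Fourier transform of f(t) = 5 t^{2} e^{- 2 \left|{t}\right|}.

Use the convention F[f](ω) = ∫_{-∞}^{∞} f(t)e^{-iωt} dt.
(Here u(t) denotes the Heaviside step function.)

F(ω) = \frac{40 \left(4 - 3 \omega^{2}\right)}{\left(\omega^{2} + 4\right)^{3}}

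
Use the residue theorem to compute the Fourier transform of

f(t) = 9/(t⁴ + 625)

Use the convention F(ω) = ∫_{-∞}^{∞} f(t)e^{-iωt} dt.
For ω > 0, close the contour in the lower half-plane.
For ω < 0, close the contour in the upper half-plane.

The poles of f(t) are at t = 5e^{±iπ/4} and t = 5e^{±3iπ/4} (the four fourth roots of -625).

Let g(z) = f(z)e^{-iωz}; for large |z| the factor e^{-iωz} decays in the lower half-plane when ω > 0 and in the upper half-plane when ω < 0.

Case ω > 0 (lower half-plane, clockwise contour ⇒ F(ω) = -2πi·ΣRes):
  Res_{z = - \frac{5 \sqrt{2}}{2} - \frac{5 \sqrt{2} i}{2}} g(z) = \frac{9 \sqrt{2} i \left(1 - i\right) e^{\frac{5 \sqrt{2} \omega \left(-1 + i\right)}{2}}}{1000}
  Res_{z = \frac{5 \sqrt{2}}{2} - \frac{5 \sqrt{2} i}{2}} g(z) = \frac{9 \sqrt{2} i \left(1 + i\right) e^{- \frac{5 \sqrt{2} \omega \left(1 + i\right)}{2}}}{1000}
  F(ω) = -2πi·ΣRes = \frac{9 \sqrt{2} \pi \left(1 - i\right) \left(e^{5 \sqrt{2} i \omega} + i\right) e^{- \frac{5 \sqrt{2} \omega \left(1 + i\right)}{2}}}{500} = \frac{9 \pi e^{- \frac{5 \sqrt{2} \omega}{2}} \sin{\left(\frac{5 \sqrt{2} \omega}{2} + \frac{\pi}{4} \right)}}{125}

Case ω < 0 (upper half-plane, counterclockwise contour ⇒ F(ω) = +2πi·ΣRes):
  Res_{z = \frac{5 \sqrt{2}}{2} + \frac{5 \sqrt{2} i}{2}} g(z) = \frac{9 \sqrt{2} i \left(-1 + i\right) e^{\frac{5 \sqrt{2} \omega \left(1 - i\right)}{2}}}{1000}
  Res_{z = - \frac{5 \sqrt{2}}{2} + \frac{5 \sqrt{2} i}{2}} g(z) = \frac{9 \sqrt{2} \left(1 - i\right) e^{\frac{5 \sqrt{2} \omega \left(1 + i\right)}{2}}}{1000}
  F(ω) = 2πi·ΣRes = - \frac{9 \sqrt{2} i \pi \left(i \left(1 - i\right) e^{\frac{5 \sqrt{2} \omega \left(1 - i\right)}{2}} - \left(1 - i\right) e^{\frac{5 \sqrt{2} \omega \left(1 + i\right)}{2}}\right)}{500} = \frac{9 \pi e^{\frac{5 \sqrt{2} \omega}{2}} \cos{\left(\frac{5 \sqrt{2} \omega}{2} + \frac{\pi}{4} \right)}}{125}

Both cases combine into a single formula in |ω|:

F(ω) = \frac{9 \pi e^{- \frac{5 \sqrt{2} \left|{\omega}\right|}{2}} \sin{\left(\frac{5 \sqrt{2} \left|{\omega}\right|}{2} + \frac{\pi}{4} \right)}}{125}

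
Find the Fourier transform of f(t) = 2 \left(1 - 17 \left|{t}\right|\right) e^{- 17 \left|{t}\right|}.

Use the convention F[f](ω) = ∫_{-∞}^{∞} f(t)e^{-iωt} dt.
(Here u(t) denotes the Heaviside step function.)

F(ω) = \frac{136 \omega^{2}}{\left(\omega^{2} + 289\right)^{2}}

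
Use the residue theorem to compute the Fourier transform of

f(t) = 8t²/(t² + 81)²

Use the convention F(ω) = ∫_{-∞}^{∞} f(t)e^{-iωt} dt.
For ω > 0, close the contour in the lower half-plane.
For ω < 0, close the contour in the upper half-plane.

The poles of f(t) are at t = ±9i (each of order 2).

Let g(z) = f(z)e^{-iωz}; for large |z| the factor e^{-iωz} decays in the lower half-plane when ω > 0 and in the upper half-plane when ω < 0.

Case ω > 0 (lower half-plane, clockwise contour ⇒ F(ω) = -2πi·ΣRes):
  Res_{z = - 9 i} g(z) = i \left(\frac{2}{9} - 2 \omega\right) e^{- 9 \omega} (pole of order 2)
  F(ω) = -2πi·ΣRes = \frac{4 \pi \left(1 - 9 \omega\right) e^{- 9 \omega}}{9}

Case ω < 0 (upper half-plane, counterclockwise contour ⇒ F(ω) = +2πi·ΣRes):
  Res_{z = 9 i} g(z) = i \left(- 2 \omega - \frac{2}{9}\right) e^{9 \omega} (pole of order 2)
  F(ω) = 2πi·ΣRes = \frac{4 \pi \left(9 \omega + 1\right) e^{9 \omega}}{9}

Both cases combine into a single formula in |ω|:

F(ω) = \frac{4 \pi \left(1 - 9 \left|{\omega}\right|\right) e^{- 9 \left|{\omega}\right|}}{9}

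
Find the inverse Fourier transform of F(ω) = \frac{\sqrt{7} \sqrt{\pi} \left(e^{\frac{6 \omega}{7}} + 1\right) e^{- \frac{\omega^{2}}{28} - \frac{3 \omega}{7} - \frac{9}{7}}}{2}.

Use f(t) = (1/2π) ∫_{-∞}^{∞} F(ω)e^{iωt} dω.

f(t) = 7 e^{- 7 t^{2}} \cos{\left(6 t \right)}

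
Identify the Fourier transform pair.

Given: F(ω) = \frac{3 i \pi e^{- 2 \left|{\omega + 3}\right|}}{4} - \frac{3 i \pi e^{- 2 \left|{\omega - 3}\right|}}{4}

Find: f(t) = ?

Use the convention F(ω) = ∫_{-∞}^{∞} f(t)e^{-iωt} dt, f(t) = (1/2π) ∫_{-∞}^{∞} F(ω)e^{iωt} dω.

f(t) = \frac{3 \sin{\left(3 t \right)}}{t^{2} + 4}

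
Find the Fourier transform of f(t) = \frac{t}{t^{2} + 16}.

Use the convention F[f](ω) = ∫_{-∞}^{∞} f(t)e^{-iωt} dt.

F(ω) = - i \pi e^{- 4 \left|{\omega}\right|} \operatorname{sign}{\left(\omega \right)}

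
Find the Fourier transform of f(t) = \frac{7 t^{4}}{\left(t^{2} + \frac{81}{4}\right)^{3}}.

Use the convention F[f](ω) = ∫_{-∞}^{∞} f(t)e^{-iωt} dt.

F(ω) = \frac{7 \pi \left(27 \omega^{2} - 30 \left|{\omega}\right| + 4\right) e^{- \frac{9 \left|{\omega}\right|}{2}}}{48}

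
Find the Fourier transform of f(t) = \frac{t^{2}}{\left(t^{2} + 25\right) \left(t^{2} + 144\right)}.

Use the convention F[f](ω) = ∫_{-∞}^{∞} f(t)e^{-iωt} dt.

F(ω) = \frac{\pi \left(12 - 5 e^{7 \left|{\omega}\right|}\right) e^{- 12 \left|{\omega}\right|}}{119}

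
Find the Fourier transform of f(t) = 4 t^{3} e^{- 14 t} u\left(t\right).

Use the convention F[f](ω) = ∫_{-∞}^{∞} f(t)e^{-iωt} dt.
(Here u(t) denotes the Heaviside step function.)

F(ω) = \frac{24}{\left(i \omega + 14\right)^{4}}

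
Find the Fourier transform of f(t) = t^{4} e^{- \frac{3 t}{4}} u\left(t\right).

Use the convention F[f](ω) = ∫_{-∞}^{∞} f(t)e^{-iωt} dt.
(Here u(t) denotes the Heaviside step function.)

F(ω) = \frac{24576}{\left(4 i \omega + 3\right)^{5}}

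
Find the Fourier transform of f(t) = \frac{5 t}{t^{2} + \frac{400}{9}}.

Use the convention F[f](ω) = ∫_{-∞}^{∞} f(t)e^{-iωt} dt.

F(ω) = - 5 i \pi e^{- \frac{20 \left|{\omega}\right|}{3}} \operatorname{sign}{\left(\omega \right)}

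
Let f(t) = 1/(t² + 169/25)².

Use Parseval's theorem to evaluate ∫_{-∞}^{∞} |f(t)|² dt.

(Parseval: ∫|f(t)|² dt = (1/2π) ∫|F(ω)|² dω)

∫|f(t)|² dt = \frac{390625 \pi}{1003976272}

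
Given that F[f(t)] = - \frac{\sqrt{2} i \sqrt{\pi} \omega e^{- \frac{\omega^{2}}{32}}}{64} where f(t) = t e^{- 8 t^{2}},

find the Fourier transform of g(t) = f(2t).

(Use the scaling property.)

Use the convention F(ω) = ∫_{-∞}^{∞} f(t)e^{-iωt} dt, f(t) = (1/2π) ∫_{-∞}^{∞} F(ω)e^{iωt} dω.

F[g](ω) = - \frac{\sqrt{2} i \sqrt{\pi} \omega e^{- \frac{\omega^{2}}{128}}}{256}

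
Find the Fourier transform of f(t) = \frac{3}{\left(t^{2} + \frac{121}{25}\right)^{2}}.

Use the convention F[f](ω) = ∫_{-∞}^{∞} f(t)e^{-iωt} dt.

F(ω) = \frac{75 \pi \left(11 \left|{\omega}\right| + 5\right) e^{- \frac{11 \left|{\omega}\right|}{5}}}{2662}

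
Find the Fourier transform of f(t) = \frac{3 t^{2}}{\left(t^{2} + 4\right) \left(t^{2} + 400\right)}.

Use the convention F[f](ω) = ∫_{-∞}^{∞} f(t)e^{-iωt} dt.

F(ω) = \frac{\pi \left(10 - e^{18 \left|{\omega}\right|}\right) e^{- 20 \left|{\omega}\right|}}{66}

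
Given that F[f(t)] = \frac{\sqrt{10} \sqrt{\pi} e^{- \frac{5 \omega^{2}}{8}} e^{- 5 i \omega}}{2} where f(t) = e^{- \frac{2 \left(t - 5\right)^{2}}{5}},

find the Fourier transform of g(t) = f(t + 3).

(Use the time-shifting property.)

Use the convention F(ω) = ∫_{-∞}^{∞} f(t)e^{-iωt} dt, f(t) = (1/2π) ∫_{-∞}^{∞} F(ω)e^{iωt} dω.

F[g](ω) = \frac{\sqrt{10} \sqrt{\pi} e^{- \frac{\omega \left(5 \omega + 16 i\right)}{8}}}{2}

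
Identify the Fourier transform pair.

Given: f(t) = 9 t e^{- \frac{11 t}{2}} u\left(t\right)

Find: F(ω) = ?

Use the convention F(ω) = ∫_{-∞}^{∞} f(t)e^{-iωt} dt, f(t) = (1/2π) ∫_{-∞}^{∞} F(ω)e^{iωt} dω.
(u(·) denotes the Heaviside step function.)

F(ω) = \frac{36}{\left(2 i \omega + 11\right)^{2}}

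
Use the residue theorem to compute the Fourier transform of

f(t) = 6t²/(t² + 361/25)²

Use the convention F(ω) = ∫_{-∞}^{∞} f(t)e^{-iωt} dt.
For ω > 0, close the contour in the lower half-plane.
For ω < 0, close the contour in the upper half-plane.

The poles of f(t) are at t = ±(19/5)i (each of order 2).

Let g(z) = f(z)e^{-iωz}; for large |z| the factor e^{-iωz} decays in the lower half-plane when ω > 0 and in the upper half-plane when ω < 0.

Case ω > 0 (lower half-plane, clockwise contour ⇒ F(ω) = -2πi·ΣRes):
  Res_{z = - \frac{19 i}{5}} g(z) = \frac{3 i \left(5 - 19 \omega\right) e^{- \frac{19 \omega}{5}}}{38} (pole of order 2)
  F(ω) = -2πi·ΣRes = \frac{3 \pi \left(5 - 19 \omega\right) e^{- \frac{19 \omega}{5}}}{19}

Case ω < 0 (upper half-plane, counterclockwise contour ⇒ F(ω) = +2πi·ΣRes):
  Res_{z = \frac{19 i}{5}} g(z) = \frac{3 i \left(- 19 \omega - 5\right) e^{\frac{19 \omega}{5}}}{38} (pole of order 2)
  F(ω) = 2πi·ΣRes = \frac{3 \pi \left(19 \omega + 5\right) e^{\frac{19 \omega}{5}}}{19}

Both cases combine into a single formula in |ω|:

F(ω) = \frac{3 \pi \left(5 - 19 \left|{\omega}\right|\right) e^{- \frac{19 \left|{\omega}\right|}{5}}}{19}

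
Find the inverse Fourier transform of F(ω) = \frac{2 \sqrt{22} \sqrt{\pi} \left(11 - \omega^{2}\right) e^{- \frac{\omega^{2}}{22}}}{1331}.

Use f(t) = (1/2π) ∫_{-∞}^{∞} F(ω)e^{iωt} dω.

f(t) = 2 t^{2} e^{- \frac{11 t^{2}}{2}}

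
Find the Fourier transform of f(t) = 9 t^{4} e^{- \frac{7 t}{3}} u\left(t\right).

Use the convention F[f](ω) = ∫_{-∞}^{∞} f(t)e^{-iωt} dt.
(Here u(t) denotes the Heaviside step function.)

F(ω) = \frac{52488}{\left(3 i \omega + 7\right)^{5}}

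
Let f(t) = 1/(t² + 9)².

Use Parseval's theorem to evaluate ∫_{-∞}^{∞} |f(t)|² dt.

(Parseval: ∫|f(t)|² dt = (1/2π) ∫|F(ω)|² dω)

∫|f(t)|² dt = \frac{5 \pi}{34992}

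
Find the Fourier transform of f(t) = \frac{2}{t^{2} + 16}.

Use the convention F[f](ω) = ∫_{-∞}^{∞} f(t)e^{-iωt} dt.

F(ω) = \frac{\pi e^{- 4 \left|{\omega}\right|}}{2}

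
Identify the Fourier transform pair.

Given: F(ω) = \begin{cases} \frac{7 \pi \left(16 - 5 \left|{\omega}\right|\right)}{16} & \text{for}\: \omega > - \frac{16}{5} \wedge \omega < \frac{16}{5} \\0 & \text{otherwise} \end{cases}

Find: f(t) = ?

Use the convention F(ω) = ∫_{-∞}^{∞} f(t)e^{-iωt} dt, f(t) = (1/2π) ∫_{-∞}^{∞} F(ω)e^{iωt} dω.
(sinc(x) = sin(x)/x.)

f(t) = \frac{56 \operatorname{sinc}^{2}{\left(\frac{8 t}{5} \right)}}{5}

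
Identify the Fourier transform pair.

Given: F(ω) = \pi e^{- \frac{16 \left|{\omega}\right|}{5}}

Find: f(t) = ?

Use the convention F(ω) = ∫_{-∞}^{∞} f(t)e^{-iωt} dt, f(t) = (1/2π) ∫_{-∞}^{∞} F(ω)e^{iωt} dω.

f(t) = \frac{16}{5 \left(t^{2} + \frac{256}{25}\right)}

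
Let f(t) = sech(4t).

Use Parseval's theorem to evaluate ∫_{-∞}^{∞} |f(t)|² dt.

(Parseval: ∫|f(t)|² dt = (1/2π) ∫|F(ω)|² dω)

∫|f(t)|² dt = \frac{1}{2}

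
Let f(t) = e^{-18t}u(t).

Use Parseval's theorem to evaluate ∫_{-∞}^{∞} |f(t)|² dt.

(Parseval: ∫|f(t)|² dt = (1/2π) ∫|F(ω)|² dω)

∫|f(t)|² dt = \frac{1}{36}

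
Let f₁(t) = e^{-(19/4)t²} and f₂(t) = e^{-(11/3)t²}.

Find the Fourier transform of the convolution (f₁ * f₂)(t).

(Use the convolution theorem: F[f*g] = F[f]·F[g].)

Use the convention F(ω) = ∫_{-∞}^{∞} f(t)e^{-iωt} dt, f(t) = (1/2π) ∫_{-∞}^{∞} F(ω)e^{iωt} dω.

F[f₁*f₂](ω) = \frac{2 \sqrt{627} \pi e^{- \frac{101 \omega^{2}}{836}}}{209}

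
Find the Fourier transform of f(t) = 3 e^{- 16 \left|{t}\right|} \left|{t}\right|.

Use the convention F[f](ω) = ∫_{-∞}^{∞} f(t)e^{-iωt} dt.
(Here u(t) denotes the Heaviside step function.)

F(ω) = \frac{6 \left(256 - \omega^{2}\right)}{\left(\omega^{2} + 256\right)^{2}}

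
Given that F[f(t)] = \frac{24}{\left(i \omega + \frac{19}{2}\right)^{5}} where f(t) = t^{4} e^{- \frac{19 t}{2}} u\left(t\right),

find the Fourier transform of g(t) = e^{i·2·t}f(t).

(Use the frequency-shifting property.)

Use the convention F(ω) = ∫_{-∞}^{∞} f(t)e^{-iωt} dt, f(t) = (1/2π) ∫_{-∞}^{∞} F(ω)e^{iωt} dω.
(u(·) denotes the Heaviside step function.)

F[g](ω) = \frac{768}{\left(2 i \left(\omega - 2\right) + 19\right)^{5}}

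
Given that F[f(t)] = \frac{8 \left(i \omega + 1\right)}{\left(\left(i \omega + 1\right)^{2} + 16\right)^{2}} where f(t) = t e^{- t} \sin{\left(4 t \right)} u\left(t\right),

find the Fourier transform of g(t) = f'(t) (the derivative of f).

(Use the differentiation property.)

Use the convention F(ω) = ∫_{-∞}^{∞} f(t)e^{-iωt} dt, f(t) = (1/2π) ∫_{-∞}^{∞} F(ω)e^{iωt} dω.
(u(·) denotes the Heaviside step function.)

F[g](ω) = \frac{8 i \omega \left(i \omega + 1\right)}{\left(\left(i \omega + 1\right)^{2} + 16\right)^{2}}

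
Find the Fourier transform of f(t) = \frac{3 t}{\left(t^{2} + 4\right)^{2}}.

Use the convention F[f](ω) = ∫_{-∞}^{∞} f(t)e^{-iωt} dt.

F(ω) = - \frac{3 i \pi \omega e^{- 2 \left|{\omega}\right|}}{4}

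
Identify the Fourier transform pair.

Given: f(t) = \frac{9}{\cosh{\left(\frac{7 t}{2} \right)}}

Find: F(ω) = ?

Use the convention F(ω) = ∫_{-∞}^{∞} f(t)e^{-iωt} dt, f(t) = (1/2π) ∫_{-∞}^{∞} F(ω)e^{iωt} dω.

F(ω) = \frac{18 \pi}{7 \cosh{\left(\frac{\pi \omega}{7} \right)}}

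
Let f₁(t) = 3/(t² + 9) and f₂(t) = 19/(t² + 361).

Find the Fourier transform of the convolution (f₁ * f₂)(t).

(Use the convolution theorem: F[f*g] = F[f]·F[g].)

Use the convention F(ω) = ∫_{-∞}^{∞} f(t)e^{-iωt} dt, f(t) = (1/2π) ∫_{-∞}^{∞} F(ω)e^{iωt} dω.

F[f₁*f₂](ω) = \pi^{2} e^{- 22 \left|{\omega}\right|}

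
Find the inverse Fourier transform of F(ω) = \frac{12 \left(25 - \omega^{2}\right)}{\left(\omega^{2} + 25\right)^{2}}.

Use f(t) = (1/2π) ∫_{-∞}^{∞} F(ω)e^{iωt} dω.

f(t) = 6 e^{- 5 \left|{t}\right|} \left|{t}\right|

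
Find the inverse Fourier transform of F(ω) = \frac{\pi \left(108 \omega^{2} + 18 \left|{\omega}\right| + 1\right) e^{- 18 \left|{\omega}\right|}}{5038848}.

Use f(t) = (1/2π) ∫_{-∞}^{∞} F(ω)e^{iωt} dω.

f(t) = \frac{1}{\left(t^{2} + 324\right)^{3}}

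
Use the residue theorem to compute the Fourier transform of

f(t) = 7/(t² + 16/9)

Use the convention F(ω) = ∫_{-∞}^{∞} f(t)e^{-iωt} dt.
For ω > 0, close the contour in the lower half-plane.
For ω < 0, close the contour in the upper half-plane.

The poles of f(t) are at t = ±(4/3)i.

Let g(z) = f(z)e^{-iωz}; for large |z| the factor e^{-iωz} decays in the lower half-plane when ω > 0 and in the upper half-plane when ω < 0.

Case ω > 0 (lower half-plane, clockwise contour ⇒ F(ω) = -2πi·ΣRes):
  Res_{z = - \frac{4 i}{3}} g(z) = \frac{21 i e^{- \frac{4 \omega}{3}}}{8}
  F(ω) = -2πi·ΣRes = \frac{21 \pi e^{- \frac{4 \omega}{3}}}{4}

Case ω < 0 (upper half-plane, counterclockwise contour ⇒ F(ω) = +2πi·ΣRes):
  Res_{z = \frac{4 i}{3}} g(z) = - \frac{21 i e^{\frac{4 \omega}{3}}}{8}
  F(ω) = 2πi·ΣRes = \frac{21 \pi e^{\frac{4 \omega}{3}}}{4}

Both cases combine into a single formula in |ω|:

F(ω) = \frac{21 \pi e^{- \frac{4 \left|{\omega}\right|}{3}}}{4}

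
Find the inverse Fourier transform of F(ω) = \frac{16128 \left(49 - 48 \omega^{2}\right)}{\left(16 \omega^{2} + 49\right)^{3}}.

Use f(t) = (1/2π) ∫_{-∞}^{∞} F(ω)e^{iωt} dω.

f(t) = 9 t^{2} e^{- \frac{7 \left|{t}\right|}{4}}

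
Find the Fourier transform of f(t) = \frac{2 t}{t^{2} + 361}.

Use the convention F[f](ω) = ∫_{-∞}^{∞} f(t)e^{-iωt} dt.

F(ω) = - 2 i \pi e^{- 19 \left|{\omega}\right|} \operatorname{sign}{\left(\omega \right)}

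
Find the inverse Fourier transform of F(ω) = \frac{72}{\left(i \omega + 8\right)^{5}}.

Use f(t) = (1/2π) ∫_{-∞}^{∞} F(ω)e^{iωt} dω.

f(t) = 3 t^{4} e^{- 8 t} u\left(t\right)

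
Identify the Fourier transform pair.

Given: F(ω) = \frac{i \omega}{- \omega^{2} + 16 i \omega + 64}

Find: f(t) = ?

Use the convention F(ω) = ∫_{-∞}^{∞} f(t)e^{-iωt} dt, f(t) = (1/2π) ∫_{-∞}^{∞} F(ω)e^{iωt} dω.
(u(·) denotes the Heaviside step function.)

f(t) = \left(1 - 8 t\right) e^{- 8 t} u\left(t\right)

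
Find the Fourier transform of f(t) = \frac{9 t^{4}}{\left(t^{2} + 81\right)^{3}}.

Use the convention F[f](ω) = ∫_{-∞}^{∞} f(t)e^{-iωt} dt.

F(ω) = \frac{3 \pi \left(27 \omega^{2} - 15 \left|{\omega}\right| + 1\right) e^{- 9 \left|{\omega}\right|}}{8}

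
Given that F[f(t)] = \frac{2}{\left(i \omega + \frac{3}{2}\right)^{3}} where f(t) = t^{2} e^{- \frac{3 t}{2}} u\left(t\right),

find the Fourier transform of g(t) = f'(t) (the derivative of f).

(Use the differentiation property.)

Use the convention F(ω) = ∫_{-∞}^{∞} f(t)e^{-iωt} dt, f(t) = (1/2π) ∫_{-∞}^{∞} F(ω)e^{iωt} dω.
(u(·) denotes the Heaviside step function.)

F[g](ω) = \frac{16 i \omega}{\left(2 i \omega + 3\right)^{3}}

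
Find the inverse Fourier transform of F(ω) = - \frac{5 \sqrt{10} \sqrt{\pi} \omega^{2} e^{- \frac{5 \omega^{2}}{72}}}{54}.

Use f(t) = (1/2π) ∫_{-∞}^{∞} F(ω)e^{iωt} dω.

f(t) = 2 \left(\frac{72 t^{2}}{5} - 2\right) e^{- \frac{18 t^{2}}{5}}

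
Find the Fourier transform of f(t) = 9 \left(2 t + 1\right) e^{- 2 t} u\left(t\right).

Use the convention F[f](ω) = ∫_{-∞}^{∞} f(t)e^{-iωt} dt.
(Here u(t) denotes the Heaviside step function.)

F(ω) = \frac{9 \left(- i \omega - 4\right)}{\omega^{2} - 4 i \omega - 4}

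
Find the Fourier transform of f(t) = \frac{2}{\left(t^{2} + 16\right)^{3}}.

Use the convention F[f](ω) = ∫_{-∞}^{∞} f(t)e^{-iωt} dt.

F(ω) = \frac{\pi \left(16 \omega^{2} + 12 \left|{\omega}\right| + 3\right) e^{- 4 \left|{\omega}\right|}}{4096}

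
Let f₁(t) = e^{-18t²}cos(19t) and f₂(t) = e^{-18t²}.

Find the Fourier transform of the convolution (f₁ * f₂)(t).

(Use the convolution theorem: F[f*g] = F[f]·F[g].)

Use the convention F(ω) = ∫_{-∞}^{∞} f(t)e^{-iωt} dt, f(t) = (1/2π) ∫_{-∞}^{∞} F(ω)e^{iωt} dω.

F[f₁*f₂](ω) = \frac{\pi \left(e^{\frac{19 \omega}{18}} + 1\right) e^{- \frac{\omega^{2}}{36} - \frac{19 \omega}{36} - \frac{361}{72}}}{36}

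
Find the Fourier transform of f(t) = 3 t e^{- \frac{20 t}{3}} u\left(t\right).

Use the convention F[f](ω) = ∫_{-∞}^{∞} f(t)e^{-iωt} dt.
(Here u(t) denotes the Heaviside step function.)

F(ω) = \frac{27}{\left(3 i \omega + 20\right)^{2}}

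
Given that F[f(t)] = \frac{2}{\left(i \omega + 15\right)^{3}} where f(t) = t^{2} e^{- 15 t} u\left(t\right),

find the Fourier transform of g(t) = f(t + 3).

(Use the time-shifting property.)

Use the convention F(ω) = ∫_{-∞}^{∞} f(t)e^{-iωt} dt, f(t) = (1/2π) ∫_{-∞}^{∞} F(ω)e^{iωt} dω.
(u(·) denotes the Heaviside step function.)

F[g](ω) = \frac{2 e^{3 i \omega}}{\left(i \omega + 15\right)^{3}}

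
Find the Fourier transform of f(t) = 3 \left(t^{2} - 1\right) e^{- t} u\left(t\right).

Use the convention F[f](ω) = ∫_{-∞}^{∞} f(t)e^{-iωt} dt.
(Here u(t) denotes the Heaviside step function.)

F(ω) = \frac{3 \left(2 i \omega - \left(i \omega + 1\right)^{3} + 2\right)}{\left(i \omega + 1\right)^{4}}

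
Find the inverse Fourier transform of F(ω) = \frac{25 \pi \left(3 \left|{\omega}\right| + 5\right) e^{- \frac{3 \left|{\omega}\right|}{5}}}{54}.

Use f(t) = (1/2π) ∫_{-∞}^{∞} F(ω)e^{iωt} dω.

f(t) = \frac{1}{\left(t^{2} + \frac{9}{25}\right)^{2}}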